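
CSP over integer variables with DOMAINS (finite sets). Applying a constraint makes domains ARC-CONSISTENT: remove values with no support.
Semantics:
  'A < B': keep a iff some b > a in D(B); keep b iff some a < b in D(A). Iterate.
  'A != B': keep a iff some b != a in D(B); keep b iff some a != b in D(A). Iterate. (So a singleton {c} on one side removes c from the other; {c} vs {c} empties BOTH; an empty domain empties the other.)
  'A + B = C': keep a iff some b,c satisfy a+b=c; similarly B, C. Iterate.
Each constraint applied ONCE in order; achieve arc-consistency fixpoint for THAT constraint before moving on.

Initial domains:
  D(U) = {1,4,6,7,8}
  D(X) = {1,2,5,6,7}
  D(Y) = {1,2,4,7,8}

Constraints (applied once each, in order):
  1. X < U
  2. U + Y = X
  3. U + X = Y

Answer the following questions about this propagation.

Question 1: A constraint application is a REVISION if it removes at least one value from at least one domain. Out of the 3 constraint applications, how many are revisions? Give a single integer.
Answer: 3

Derivation:
Constraint 1 (X < U) on D(X)={1,2,5,6,7} D(U)={1,4,6,7,8}: U {1,4,6,7,8}->{4,6,7,8} => REVISION
Constraint 2 (U + Y = X) on D(U)={4,6,7,8} D(Y)={1,2,4,7,8} D(X)={1,2,5,6,7}: U {4,6,7,8}->{4,6}; Y {1,2,4,7,8}->{1,2}; X {1,2,5,6,7}->{5,6,7} => REVISION
Constraint 3 (U + X = Y) on D(U)={4,6} D(X)={5,6,7} D(Y)={1,2}: U {4,6}->{}; X {5,6,7}->{}; Y {1,2}->{} => REVISION
Total revisions = 3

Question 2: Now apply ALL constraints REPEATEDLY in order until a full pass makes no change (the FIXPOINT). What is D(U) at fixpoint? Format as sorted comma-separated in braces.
pass 0 (initial): D(U)={1,4,6,7,8}
pass 1: U {1,4,6,7,8}->{}; X {1,2,5,6,7}->{}; Y {1,2,4,7,8}->{}
pass 2: no change
Fixpoint after 2 passes: D(U) = {}

Answer: {}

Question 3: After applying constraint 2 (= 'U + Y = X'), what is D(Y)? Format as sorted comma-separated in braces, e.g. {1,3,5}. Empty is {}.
Answer: {1,2}

Derivation:
Constraint 1 (X < U) on D(X)={1,2,5,6,7} D(U)={1,4,6,7,8}: U {1,4,6,7,8}->{4,6,7,8}
Constraint 2 (U + Y = X) on D(U)={4,6,7,8} D(Y)={1,2,4,7,8} D(X)={1,2,5,6,7}: U {4,6,7,8}->{4,6}; Y {1,2,4,7,8}->{1,2}; X {1,2,5,6,7}->{5,6,7}
So after constraint 2: D(Y) = {1,2}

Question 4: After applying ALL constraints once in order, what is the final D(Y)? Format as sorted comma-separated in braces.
Constraint 1 (X < U) on D(X)={1,2,5,6,7} D(U)={1,4,6,7,8}: U {1,4,6,7,8}->{4,6,7,8}
Constraint 2 (U + Y = X) on D(U)={4,6,7,8} D(Y)={1,2,4,7,8} D(X)={1,2,5,6,7}: U {4,6,7,8}->{4,6}; Y {1,2,4,7,8}->{1,2}; X {1,2,5,6,7}->{5,6,7}
Constraint 3 (U + X = Y) on D(U)={4,6} D(X)={5,6,7} D(Y)={1,2}: U {4,6}->{}; X {5,6,7}->{}; Y {1,2}->{}
So after all 3 constraints: D(Y) = {}

Answer: {}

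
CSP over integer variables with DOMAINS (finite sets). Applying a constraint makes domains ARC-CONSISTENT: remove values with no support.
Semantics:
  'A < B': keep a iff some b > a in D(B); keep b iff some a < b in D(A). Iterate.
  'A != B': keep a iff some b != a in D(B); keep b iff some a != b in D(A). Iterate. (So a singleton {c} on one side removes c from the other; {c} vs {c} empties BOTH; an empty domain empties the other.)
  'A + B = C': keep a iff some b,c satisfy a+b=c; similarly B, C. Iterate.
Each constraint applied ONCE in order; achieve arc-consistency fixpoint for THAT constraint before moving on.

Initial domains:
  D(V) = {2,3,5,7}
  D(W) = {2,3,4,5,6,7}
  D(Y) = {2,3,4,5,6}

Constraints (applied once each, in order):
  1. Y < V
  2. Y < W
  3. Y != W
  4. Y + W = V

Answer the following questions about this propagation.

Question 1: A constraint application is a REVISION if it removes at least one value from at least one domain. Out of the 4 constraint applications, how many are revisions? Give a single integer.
Answer: 3

Derivation:
Constraint 1 (Y < V) on D(Y)={2,3,4,5,6} D(V)={2,3,5,7}: V {2,3,5,7}->{3,5,7} => REVISION
Constraint 2 (Y < W) on D(Y)={2,3,4,5,6} D(W)={2,3,4,5,6,7}: W {2,3,4,5,6,7}->{3,4,5,6,7} => REVISION
Constraint 3 (Y != W) on D(Y)={2,3,4,5,6} D(W)={3,4,5,6,7}: no change => not a revision
Constraint 4 (Y + W = V) on D(Y)={2,3,4,5,6} D(W)={3,4,5,6,7} D(V)={3,5,7}: Y {2,3,4,5,6}->{2,3,4}; W {3,4,5,6,7}->{3,4,5}; V {3,5,7}->{5,7} => REVISION
Total revisions = 3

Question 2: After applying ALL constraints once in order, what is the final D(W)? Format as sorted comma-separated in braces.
Answer: {3,4,5}

Derivation:
Constraint 1 (Y < V) on D(Y)={2,3,4,5,6} D(V)={2,3,5,7}: V {2,3,5,7}->{3,5,7}
Constraint 2 (Y < W) on D(Y)={2,3,4,5,6} D(W)={2,3,4,5,6,7}: W {2,3,4,5,6,7}->{3,4,5,6,7}
Constraint 3 (Y != W) on D(Y)={2,3,4,5,6} D(W)={3,4,5,6,7}: no change
Constraint 4 (Y + W = V) on D(Y)={2,3,4,5,6} D(W)={3,4,5,6,7} D(V)={3,5,7}: Y {2,3,4,5,6}->{2,3,4}; W {3,4,5,6,7}->{3,4,5}; V {3,5,7}->{5,7}
So after all 4 constraints: D(W) = {3,4,5}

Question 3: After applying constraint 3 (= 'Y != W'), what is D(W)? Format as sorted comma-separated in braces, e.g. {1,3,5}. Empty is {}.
Answer: {3,4,5,6,7}

Derivation:
Constraint 1 (Y < V) on D(Y)={2,3,4,5,6} D(V)={2,3,5,7}: V {2,3,5,7}->{3,5,7}
Constraint 2 (Y < W) on D(Y)={2,3,4,5,6} D(W)={2,3,4,5,6,7}: W {2,3,4,5,6,7}->{3,4,5,6,7}
Constraint 3 (Y != W) on D(Y)={2,3,4,5,6} D(W)={3,4,5,6,7}: no change
So after constraint 3: D(W) = {3,4,5,6,7}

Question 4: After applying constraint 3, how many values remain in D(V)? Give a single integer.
Constraint 1 (Y < V) on D(Y)={2,3,4,5,6} D(V)={2,3,5,7}: V {2,3,5,7}->{3,5,7}
Constraint 2 (Y < W) on D(Y)={2,3,4,5,6} D(W)={2,3,4,5,6,7}: W {2,3,4,5,6,7}->{3,4,5,6,7}
Constraint 3 (Y != W) on D(Y)={2,3,4,5,6} D(W)={3,4,5,6,7}: no change
So after constraint 3: D(V)={3,5,7}, size = 3

Answer: 3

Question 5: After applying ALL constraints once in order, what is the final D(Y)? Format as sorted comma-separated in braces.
Constraint 1 (Y < V) on D(Y)={2,3,4,5,6} D(V)={2,3,5,7}: V {2,3,5,7}->{3,5,7}
Constraint 2 (Y < W) on D(Y)={2,3,4,5,6} D(W)={2,3,4,5,6,7}: W {2,3,4,5,6,7}->{3,4,5,6,7}
Constraint 3 (Y != W) on D(Y)={2,3,4,5,6} D(W)={3,4,5,6,7}: no change
Constraint 4 (Y + W = V) on D(Y)={2,3,4,5,6} D(W)={3,4,5,6,7} D(V)={3,5,7}: Y {2,3,4,5,6}->{2,3,4}; W {3,4,5,6,7}->{3,4,5}; V {3,5,7}->{5,7}
So after all 4 constraints: D(Y) = {2,3,4}

Answer: {2,3,4}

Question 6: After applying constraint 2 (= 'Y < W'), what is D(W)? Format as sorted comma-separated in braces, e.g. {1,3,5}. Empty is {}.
Answer: {3,4,5,6,7}

Derivation:
Constraint 1 (Y < V) on D(Y)={2,3,4,5,6} D(V)={2,3,5,7}: V {2,3,5,7}->{3,5,7}
Constraint 2 (Y < W) on D(Y)={2,3,4,5,6} D(W)={2,3,4,5,6,7}: W {2,3,4,5,6,7}->{3,4,5,6,7}
So after constraint 2: D(W) = {3,4,5,6,7}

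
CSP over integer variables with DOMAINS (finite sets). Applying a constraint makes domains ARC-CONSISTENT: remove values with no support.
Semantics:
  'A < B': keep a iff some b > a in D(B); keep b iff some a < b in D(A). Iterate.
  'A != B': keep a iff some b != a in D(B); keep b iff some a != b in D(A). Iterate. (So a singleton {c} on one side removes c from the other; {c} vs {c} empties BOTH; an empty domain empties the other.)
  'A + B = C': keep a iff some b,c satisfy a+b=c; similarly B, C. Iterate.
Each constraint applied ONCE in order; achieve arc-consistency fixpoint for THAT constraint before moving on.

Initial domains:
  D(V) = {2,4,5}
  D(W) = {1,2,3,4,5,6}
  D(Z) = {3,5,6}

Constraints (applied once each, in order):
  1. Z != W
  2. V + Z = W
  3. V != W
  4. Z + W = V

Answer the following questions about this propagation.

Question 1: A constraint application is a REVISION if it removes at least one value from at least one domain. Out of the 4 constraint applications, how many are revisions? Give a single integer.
Constraint 1 (Z != W) on D(Z)={3,5,6} D(W)={1,2,3,4,5,6}: no change => not a revision
Constraint 2 (V + Z = W) on D(V)={2,4,5} D(Z)={3,5,6} D(W)={1,2,3,4,5,6}: V {2,4,5}->{2}; Z {3,5,6}->{3}; W {1,2,3,4,5,6}->{5} => REVISION
Constraint 3 (V != W) on D(V)={2} D(W)={5}: no change => not a revision
Constraint 4 (Z + W = V) on D(Z)={3} D(W)={5} D(V)={2}: Z {3}->{}; W {5}->{}; V {2}->{} => REVISION
Total revisions = 2

Answer: 2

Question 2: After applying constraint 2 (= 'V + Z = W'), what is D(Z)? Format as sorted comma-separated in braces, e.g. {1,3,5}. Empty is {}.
Constraint 1 (Z != W) on D(Z)={3,5,6} D(W)={1,2,3,4,5,6}: no change
Constraint 2 (V + Z = W) on D(V)={2,4,5} D(Z)={3,5,6} D(W)={1,2,3,4,5,6}: V {2,4,5}->{2}; Z {3,5,6}->{3}; W {1,2,3,4,5,6}->{5}
So after constraint 2: D(Z) = {3}

Answer: {3}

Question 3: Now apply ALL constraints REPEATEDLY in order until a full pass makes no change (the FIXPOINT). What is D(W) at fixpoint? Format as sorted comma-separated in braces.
Answer: {}

Derivation:
pass 0 (initial): D(W)={1,2,3,4,5,6}
pass 1: V {2,4,5}->{}; W {1,2,3,4,5,6}->{}; Z {3,5,6}->{}
pass 2: no change
Fixpoint after 2 passes: D(W) = {}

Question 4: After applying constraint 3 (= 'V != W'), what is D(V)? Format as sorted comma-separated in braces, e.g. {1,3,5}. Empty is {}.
Answer: {2}

Derivation:
Constraint 1 (Z != W) on D(Z)={3,5,6} D(W)={1,2,3,4,5,6}: no change
Constraint 2 (V + Z = W) on D(V)={2,4,5} D(Z)={3,5,6} D(W)={1,2,3,4,5,6}: V {2,4,5}->{2}; Z {3,5,6}->{3}; W {1,2,3,4,5,6}->{5}
Constraint 3 (V != W) on D(V)={2} D(W)={5}: no change
So after constraint 3: D(V) = {2}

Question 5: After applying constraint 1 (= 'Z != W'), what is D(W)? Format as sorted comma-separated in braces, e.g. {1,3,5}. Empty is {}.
Answer: {1,2,3,4,5,6}

Derivation:
Constraint 1 (Z != W) on D(Z)={3,5,6} D(W)={1,2,3,4,5,6}: no change
So after constraint 1: D(W) = {1,2,3,4,5,6}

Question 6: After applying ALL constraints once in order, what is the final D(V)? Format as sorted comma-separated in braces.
Constraint 1 (Z != W) on D(Z)={3,5,6} D(W)={1,2,3,4,5,6}: no change
Constraint 2 (V + Z = W) on D(V)={2,4,5} D(Z)={3,5,6} D(W)={1,2,3,4,5,6}: V {2,4,5}->{2}; Z {3,5,6}->{3}; W {1,2,3,4,5,6}->{5}
Constraint 3 (V != W) on D(V)={2} D(W)={5}: no change
Constraint 4 (Z + W = V) on D(Z)={3} D(W)={5} D(V)={2}: Z {3}->{}; W {5}->{}; V {2}->{}
So after all 4 constraints: D(V) = {}

Answer: {}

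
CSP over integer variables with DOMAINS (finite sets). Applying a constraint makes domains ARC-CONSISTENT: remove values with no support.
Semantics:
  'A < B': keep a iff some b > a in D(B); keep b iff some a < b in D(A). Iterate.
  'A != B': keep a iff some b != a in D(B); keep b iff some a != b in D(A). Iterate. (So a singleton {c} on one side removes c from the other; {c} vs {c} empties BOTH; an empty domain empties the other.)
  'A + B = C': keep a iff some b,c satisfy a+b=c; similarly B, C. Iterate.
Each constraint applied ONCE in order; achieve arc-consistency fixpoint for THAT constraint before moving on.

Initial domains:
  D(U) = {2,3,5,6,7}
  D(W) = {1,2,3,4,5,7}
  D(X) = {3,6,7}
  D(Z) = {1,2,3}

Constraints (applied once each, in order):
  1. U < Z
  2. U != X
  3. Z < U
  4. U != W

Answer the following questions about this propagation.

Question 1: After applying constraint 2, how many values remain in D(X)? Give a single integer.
Answer: 3

Derivation:
Constraint 1 (U < Z) on D(U)={2,3,5,6,7} D(Z)={1,2,3}: U {2,3,5,6,7}->{2}; Z {1,2,3}->{3}
Constraint 2 (U != X) on D(U)={2} D(X)={3,6,7}: no change
So after constraint 2: D(X)={3,6,7}, size = 3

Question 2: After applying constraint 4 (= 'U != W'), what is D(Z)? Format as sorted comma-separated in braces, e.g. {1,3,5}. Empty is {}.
Constraint 1 (U < Z) on D(U)={2,3,5,6,7} D(Z)={1,2,3}: U {2,3,5,6,7}->{2}; Z {1,2,3}->{3}
Constraint 2 (U != X) on D(U)={2} D(X)={3,6,7}: no change
Constraint 3 (Z < U) on D(Z)={3} D(U)={2}: Z {3}->{}; U {2}->{}
Constraint 4 (U != W) on D(U)={} D(W)={1,2,3,4,5,7}: W {1,2,3,4,5,7}->{}
So after constraint 4: D(Z) = {}

Answer: {}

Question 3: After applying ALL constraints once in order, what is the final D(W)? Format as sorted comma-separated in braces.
Constraint 1 (U < Z) on D(U)={2,3,5,6,7} D(Z)={1,2,3}: U {2,3,5,6,7}->{2}; Z {1,2,3}->{3}
Constraint 2 (U != X) on D(U)={2} D(X)={3,6,7}: no change
Constraint 3 (Z < U) on D(Z)={3} D(U)={2}: Z {3}->{}; U {2}->{}
Constraint 4 (U != W) on D(U)={} D(W)={1,2,3,4,5,7}: W {1,2,3,4,5,7}->{}
So after all 4 constraints: D(W) = {}

Answer: {}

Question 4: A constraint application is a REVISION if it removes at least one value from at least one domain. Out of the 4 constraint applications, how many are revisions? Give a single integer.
Constraint 1 (U < Z) on D(U)={2,3,5,6,7} D(Z)={1,2,3}: U {2,3,5,6,7}->{2}; Z {1,2,3}->{3} => REVISION
Constraint 2 (U != X) on D(U)={2} D(X)={3,6,7}: no change => not a revision
Constraint 3 (Z < U) on D(Z)={3} D(U)={2}: Z {3}->{}; U {2}->{} => REVISION
Constraint 4 (U != W) on D(U)={} D(W)={1,2,3,4,5,7}: W {1,2,3,4,5,7}->{} => REVISION
Total revisions = 3

Answer: 3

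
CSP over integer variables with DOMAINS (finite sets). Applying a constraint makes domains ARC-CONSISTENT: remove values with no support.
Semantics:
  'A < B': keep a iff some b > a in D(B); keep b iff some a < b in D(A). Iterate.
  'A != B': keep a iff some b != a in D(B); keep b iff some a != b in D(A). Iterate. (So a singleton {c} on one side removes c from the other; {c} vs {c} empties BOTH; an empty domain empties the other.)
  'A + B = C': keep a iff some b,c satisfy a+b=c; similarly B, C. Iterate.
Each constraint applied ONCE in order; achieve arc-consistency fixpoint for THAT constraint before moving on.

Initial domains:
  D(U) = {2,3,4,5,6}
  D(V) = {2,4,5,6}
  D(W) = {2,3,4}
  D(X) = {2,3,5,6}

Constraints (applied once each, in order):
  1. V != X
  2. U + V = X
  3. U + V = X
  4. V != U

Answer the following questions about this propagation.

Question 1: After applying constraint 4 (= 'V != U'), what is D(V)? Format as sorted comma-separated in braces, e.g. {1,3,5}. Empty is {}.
Constraint 1 (V != X) on D(V)={2,4,5,6} D(X)={2,3,5,6}: no change
Constraint 2 (U + V = X) on D(U)={2,3,4,5,6} D(V)={2,4,5,6} D(X)={2,3,5,6}: U {2,3,4,5,6}->{2,3,4}; V {2,4,5,6}->{2,4}; X {2,3,5,6}->{5,6}
Constraint 3 (U + V = X) on D(U)={2,3,4} D(V)={2,4} D(X)={5,6}: no change
Constraint 4 (V != U) on D(V)={2,4} D(U)={2,3,4}: no change
So after constraint 4: D(V) = {2,4}

Answer: {2,4}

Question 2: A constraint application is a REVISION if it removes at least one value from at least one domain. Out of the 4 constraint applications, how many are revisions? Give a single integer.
Answer: 1

Derivation:
Constraint 1 (V != X) on D(V)={2,4,5,6} D(X)={2,3,5,6}: no change => not a revision
Constraint 2 (U + V = X) on D(U)={2,3,4,5,6} D(V)={2,4,5,6} D(X)={2,3,5,6}: U {2,3,4,5,6}->{2,3,4}; V {2,4,5,6}->{2,4}; X {2,3,5,6}->{5,6} => REVISION
Constraint 3 (U + V = X) on D(U)={2,3,4} D(V)={2,4} D(X)={5,6}: no change => not a revision
Constraint 4 (V != U) on D(V)={2,4} D(U)={2,3,4}: no change => not a revision
Total revisions = 1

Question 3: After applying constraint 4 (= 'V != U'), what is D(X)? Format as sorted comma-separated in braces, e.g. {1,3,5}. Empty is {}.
Answer: {5,6}

Derivation:
Constraint 1 (V != X) on D(V)={2,4,5,6} D(X)={2,3,5,6}: no change
Constraint 2 (U + V = X) on D(U)={2,3,4,5,6} D(V)={2,4,5,6} D(X)={2,3,5,6}: U {2,3,4,5,6}->{2,3,4}; V {2,4,5,6}->{2,4}; X {2,3,5,6}->{5,6}
Constraint 3 (U + V = X) on D(U)={2,3,4} D(V)={2,4} D(X)={5,6}: no change
Constraint 4 (V != U) on D(V)={2,4} D(U)={2,3,4}: no change
So after constraint 4: D(X) = {5,6}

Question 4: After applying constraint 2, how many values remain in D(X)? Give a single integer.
Constraint 1 (V != X) on D(V)={2,4,5,6} D(X)={2,3,5,6}: no change
Constraint 2 (U + V = X) on D(U)={2,3,4,5,6} D(V)={2,4,5,6} D(X)={2,3,5,6}: U {2,3,4,5,6}->{2,3,4}; V {2,4,5,6}->{2,4}; X {2,3,5,6}->{5,6}
So after constraint 2: D(X)={5,6}, size = 2

Answer: 2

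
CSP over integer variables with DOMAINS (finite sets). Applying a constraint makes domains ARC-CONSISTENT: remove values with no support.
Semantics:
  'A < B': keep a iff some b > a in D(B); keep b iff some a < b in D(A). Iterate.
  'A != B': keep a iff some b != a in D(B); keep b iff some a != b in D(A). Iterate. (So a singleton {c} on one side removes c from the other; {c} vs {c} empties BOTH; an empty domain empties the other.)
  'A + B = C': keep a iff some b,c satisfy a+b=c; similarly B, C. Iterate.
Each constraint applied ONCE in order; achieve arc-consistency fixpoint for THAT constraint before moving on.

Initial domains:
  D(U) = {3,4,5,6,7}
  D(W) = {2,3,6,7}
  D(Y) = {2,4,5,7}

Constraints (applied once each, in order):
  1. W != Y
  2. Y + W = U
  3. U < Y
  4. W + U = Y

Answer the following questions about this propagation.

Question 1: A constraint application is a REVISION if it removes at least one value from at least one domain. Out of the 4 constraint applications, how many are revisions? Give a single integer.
Answer: 3

Derivation:
Constraint 1 (W != Y) on D(W)={2,3,6,7} D(Y)={2,4,5,7}: no change => not a revision
Constraint 2 (Y + W = U) on D(Y)={2,4,5,7} D(W)={2,3,6,7} D(U)={3,4,5,6,7}: Y {2,4,5,7}->{2,4,5}; W {2,3,6,7}->{2,3}; U {3,4,5,6,7}->{4,5,6,7} => REVISION
Constraint 3 (U < Y) on D(U)={4,5,6,7} D(Y)={2,4,5}: U {4,5,6,7}->{4}; Y {2,4,5}->{5} => REVISION
Constraint 4 (W + U = Y) on D(W)={2,3} D(U)={4} D(Y)={5}: W {2,3}->{}; U {4}->{}; Y {5}->{} => REVISION
Total revisions = 3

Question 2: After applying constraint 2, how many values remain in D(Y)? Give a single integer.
Answer: 3

Derivation:
Constraint 1 (W != Y) on D(W)={2,3,6,7} D(Y)={2,4,5,7}: no change
Constraint 2 (Y + W = U) on D(Y)={2,4,5,7} D(W)={2,3,6,7} D(U)={3,4,5,6,7}: Y {2,4,5,7}->{2,4,5}; W {2,3,6,7}->{2,3}; U {3,4,5,6,7}->{4,5,6,7}
So after constraint 2: D(Y)={2,4,5}, size = 3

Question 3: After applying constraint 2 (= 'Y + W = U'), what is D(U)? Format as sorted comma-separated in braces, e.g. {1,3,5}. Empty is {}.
Answer: {4,5,6,7}

Derivation:
Constraint 1 (W != Y) on D(W)={2,3,6,7} D(Y)={2,4,5,7}: no change
Constraint 2 (Y + W = U) on D(Y)={2,4,5,7} D(W)={2,3,6,7} D(U)={3,4,5,6,7}: Y {2,4,5,7}->{2,4,5}; W {2,3,6,7}->{2,3}; U {3,4,5,6,7}->{4,5,6,7}
So after constraint 2: D(U) = {4,5,6,7}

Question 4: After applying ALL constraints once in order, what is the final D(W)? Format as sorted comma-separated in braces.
Constraint 1 (W != Y) on D(W)={2,3,6,7} D(Y)={2,4,5,7}: no change
Constraint 2 (Y + W = U) on D(Y)={2,4,5,7} D(W)={2,3,6,7} D(U)={3,4,5,6,7}: Y {2,4,5,7}->{2,4,5}; W {2,3,6,7}->{2,3}; U {3,4,5,6,7}->{4,5,6,7}
Constraint 3 (U < Y) on D(U)={4,5,6,7} D(Y)={2,4,5}: U {4,5,6,7}->{4}; Y {2,4,5}->{5}
Constraint 4 (W + U = Y) on D(W)={2,3} D(U)={4} D(Y)={5}: W {2,3}->{}; U {4}->{}; Y {5}->{}
So after all 4 constraints: D(W) = {}

Answer: {}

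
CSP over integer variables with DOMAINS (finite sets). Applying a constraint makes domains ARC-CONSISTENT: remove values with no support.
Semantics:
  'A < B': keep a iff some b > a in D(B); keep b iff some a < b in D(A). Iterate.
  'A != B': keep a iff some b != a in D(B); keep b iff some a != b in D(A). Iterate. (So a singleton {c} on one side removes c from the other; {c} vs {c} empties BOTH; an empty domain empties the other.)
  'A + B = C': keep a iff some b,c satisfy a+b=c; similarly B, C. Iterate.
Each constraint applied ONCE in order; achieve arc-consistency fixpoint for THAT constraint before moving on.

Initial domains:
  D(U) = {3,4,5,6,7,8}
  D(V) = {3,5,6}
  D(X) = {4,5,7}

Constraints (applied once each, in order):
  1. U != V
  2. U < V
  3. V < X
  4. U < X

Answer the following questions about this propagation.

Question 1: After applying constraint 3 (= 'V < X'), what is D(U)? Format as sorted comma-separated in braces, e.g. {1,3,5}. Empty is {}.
Answer: {3,4,5}

Derivation:
Constraint 1 (U != V) on D(U)={3,4,5,6,7,8} D(V)={3,5,6}: no change
Constraint 2 (U < V) on D(U)={3,4,5,6,7,8} D(V)={3,5,6}: U {3,4,5,6,7,8}->{3,4,5}; V {3,5,6}->{5,6}
Constraint 3 (V < X) on D(V)={5,6} D(X)={4,5,7}: X {4,5,7}->{7}
So after constraint 3: D(U) = {3,4,5}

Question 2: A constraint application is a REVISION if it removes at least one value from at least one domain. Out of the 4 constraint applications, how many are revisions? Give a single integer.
Answer: 2

Derivation:
Constraint 1 (U != V) on D(U)={3,4,5,6,7,8} D(V)={3,5,6}: no change => not a revision
Constraint 2 (U < V) on D(U)={3,4,5,6,7,8} D(V)={3,5,6}: U {3,4,5,6,7,8}->{3,4,5}; V {3,5,6}->{5,6} => REVISION
Constraint 3 (V < X) on D(V)={5,6} D(X)={4,5,7}: X {4,5,7}->{7} => REVISION
Constraint 4 (U < X) on D(U)={3,4,5} D(X)={7}: no change => not a revision
Total revisions = 2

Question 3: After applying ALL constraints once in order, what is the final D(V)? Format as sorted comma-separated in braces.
Constraint 1 (U != V) on D(U)={3,4,5,6,7,8} D(V)={3,5,6}: no change
Constraint 2 (U < V) on D(U)={3,4,5,6,7,8} D(V)={3,5,6}: U {3,4,5,6,7,8}->{3,4,5}; V {3,5,6}->{5,6}
Constraint 3 (V < X) on D(V)={5,6} D(X)={4,5,7}: X {4,5,7}->{7}
Constraint 4 (U < X) on D(U)={3,4,5} D(X)={7}: no change
So after all 4 constraints: D(V) = {5,6}

Answer: {5,6}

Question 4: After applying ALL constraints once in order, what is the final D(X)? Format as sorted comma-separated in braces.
Answer: {7}

Derivation:
Constraint 1 (U != V) on D(U)={3,4,5,6,7,8} D(V)={3,5,6}: no change
Constraint 2 (U < V) on D(U)={3,4,5,6,7,8} D(V)={3,5,6}: U {3,4,5,6,7,8}->{3,4,5}; V {3,5,6}->{5,6}
Constraint 3 (V < X) on D(V)={5,6} D(X)={4,5,7}: X {4,5,7}->{7}
Constraint 4 (U < X) on D(U)={3,4,5} D(X)={7}: no change
So after all 4 constraints: D(X) = {7}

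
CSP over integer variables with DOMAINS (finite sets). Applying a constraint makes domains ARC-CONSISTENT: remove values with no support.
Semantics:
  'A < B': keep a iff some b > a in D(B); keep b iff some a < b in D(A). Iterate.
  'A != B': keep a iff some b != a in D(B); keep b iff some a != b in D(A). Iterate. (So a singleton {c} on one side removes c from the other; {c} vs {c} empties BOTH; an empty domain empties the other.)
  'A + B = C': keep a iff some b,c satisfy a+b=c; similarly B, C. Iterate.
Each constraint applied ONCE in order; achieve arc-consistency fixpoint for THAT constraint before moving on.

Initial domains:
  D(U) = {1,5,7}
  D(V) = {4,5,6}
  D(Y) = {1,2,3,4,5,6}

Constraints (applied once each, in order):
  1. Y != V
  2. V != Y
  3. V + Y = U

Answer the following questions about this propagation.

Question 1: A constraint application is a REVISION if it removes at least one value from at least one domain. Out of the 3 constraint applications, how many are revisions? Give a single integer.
Answer: 1

Derivation:
Constraint 1 (Y != V) on D(Y)={1,2,3,4,5,6} D(V)={4,5,6}: no change => not a revision
Constraint 2 (V != Y) on D(V)={4,5,6} D(Y)={1,2,3,4,5,6}: no change => not a revision
Constraint 3 (V + Y = U) on D(V)={4,5,6} D(Y)={1,2,3,4,5,6} D(U)={1,5,7}: Y {1,2,3,4,5,6}->{1,2,3}; U {1,5,7}->{5,7} => REVISION
Total revisions = 1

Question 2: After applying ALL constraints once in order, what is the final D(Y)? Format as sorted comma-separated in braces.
Constraint 1 (Y != V) on D(Y)={1,2,3,4,5,6} D(V)={4,5,6}: no change
Constraint 2 (V != Y) on D(V)={4,5,6} D(Y)={1,2,3,4,5,6}: no change
Constraint 3 (V + Y = U) on D(V)={4,5,6} D(Y)={1,2,3,4,5,6} D(U)={1,5,7}: Y {1,2,3,4,5,6}->{1,2,3}; U {1,5,7}->{5,7}
So after all 3 constraints: D(Y) = {1,2,3}

Answer: {1,2,3}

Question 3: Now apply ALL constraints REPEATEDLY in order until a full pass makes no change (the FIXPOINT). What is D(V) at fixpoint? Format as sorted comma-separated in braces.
pass 0 (initial): D(V)={4,5,6}
pass 1: U {1,5,7}->{5,7}; Y {1,2,3,4,5,6}->{1,2,3}
pass 2: no change
Fixpoint after 2 passes: D(V) = {4,5,6}

Answer: {4,5,6}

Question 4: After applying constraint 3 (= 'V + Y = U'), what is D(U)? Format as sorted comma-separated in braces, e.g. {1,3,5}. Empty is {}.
Answer: {5,7}

Derivation:
Constraint 1 (Y != V) on D(Y)={1,2,3,4,5,6} D(V)={4,5,6}: no change
Constraint 2 (V != Y) on D(V)={4,5,6} D(Y)={1,2,3,4,5,6}: no change
Constraint 3 (V + Y = U) on D(V)={4,5,6} D(Y)={1,2,3,4,5,6} D(U)={1,5,7}: Y {1,2,3,4,5,6}->{1,2,3}; U {1,5,7}->{5,7}
So after constraint 3: D(U) = {5,7}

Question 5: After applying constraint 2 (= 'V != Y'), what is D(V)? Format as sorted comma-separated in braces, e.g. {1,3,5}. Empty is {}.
Constraint 1 (Y != V) on D(Y)={1,2,3,4,5,6} D(V)={4,5,6}: no change
Constraint 2 (V != Y) on D(V)={4,5,6} D(Y)={1,2,3,4,5,6}: no change
So after constraint 2: D(V) = {4,5,6}

Answer: {4,5,6}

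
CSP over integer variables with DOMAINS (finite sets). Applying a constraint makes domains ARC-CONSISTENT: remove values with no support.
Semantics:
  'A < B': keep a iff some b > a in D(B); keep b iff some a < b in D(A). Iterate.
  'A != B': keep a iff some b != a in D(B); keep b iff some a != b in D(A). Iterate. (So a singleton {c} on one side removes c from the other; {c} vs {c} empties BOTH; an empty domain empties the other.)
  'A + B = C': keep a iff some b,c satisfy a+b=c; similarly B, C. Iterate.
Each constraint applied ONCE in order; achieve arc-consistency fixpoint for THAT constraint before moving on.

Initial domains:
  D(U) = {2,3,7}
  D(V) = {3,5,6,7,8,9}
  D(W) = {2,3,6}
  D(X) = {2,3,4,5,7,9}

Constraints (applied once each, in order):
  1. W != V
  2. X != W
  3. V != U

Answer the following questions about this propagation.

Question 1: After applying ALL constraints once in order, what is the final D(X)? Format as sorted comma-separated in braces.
Answer: {2,3,4,5,7,9}

Derivation:
Constraint 1 (W != V) on D(W)={2,3,6} D(V)={3,5,6,7,8,9}: no change
Constraint 2 (X != W) on D(X)={2,3,4,5,7,9} D(W)={2,3,6}: no change
Constraint 3 (V != U) on D(V)={3,5,6,7,8,9} D(U)={2,3,7}: no change
So after all 3 constraints: D(X) = {2,3,4,5,7,9}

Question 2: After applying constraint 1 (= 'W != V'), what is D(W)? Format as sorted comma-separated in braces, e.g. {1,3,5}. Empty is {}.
Answer: {2,3,6}

Derivation:
Constraint 1 (W != V) on D(W)={2,3,6} D(V)={3,5,6,7,8,9}: no change
So after constraint 1: D(W) = {2,3,6}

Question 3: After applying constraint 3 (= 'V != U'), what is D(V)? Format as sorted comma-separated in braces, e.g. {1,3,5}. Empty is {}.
Answer: {3,5,6,7,8,9}

Derivation:
Constraint 1 (W != V) on D(W)={2,3,6} D(V)={3,5,6,7,8,9}: no change
Constraint 2 (X != W) on D(X)={2,3,4,5,7,9} D(W)={2,3,6}: no change
Constraint 3 (V != U) on D(V)={3,5,6,7,8,9} D(U)={2,3,7}: no change
So after constraint 3: D(V) = {3,5,6,7,8,9}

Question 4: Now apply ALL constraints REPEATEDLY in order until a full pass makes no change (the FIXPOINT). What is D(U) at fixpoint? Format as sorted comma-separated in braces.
Answer: {2,3,7}

Derivation:
pass 0 (initial): D(U)={2,3,7}
pass 1: no change
Fixpoint after 1 passes: D(U) = {2,3,7}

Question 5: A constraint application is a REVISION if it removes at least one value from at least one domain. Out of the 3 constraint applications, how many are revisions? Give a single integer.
Answer: 0

Derivation:
Constraint 1 (W != V) on D(W)={2,3,6} D(V)={3,5,6,7,8,9}: no change => not a revision
Constraint 2 (X != W) on D(X)={2,3,4,5,7,9} D(W)={2,3,6}: no change => not a revision
Constraint 3 (V != U) on D(V)={3,5,6,7,8,9} D(U)={2,3,7}: no change => not a revision
Total revisions = 0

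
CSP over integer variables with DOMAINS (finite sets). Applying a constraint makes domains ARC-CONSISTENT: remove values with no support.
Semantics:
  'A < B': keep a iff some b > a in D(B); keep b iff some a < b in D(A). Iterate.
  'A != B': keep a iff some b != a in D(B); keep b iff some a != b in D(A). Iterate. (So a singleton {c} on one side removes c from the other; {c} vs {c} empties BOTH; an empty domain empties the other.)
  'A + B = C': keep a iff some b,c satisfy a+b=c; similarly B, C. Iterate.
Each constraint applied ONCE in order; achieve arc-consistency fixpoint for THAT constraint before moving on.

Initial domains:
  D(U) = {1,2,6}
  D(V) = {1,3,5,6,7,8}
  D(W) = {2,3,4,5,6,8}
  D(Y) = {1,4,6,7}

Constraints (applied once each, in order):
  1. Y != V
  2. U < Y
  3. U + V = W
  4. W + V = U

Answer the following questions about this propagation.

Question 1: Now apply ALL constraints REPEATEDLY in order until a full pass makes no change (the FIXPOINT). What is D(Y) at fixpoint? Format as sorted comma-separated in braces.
pass 0 (initial): D(Y)={1,4,6,7}
pass 1: U {1,2,6}->{}; V {1,3,5,6,7,8}->{}; W {2,3,4,5,6,8}->{}; Y {1,4,6,7}->{4,6,7}
pass 2: Y {4,6,7}->{}
pass 3: no change
Fixpoint after 3 passes: D(Y) = {}

Answer: {}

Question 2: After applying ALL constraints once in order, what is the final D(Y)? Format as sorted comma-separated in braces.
Answer: {4,6,7}

Derivation:
Constraint 1 (Y != V) on D(Y)={1,4,6,7} D(V)={1,3,5,6,7,8}: no change
Constraint 2 (U < Y) on D(U)={1,2,6} D(Y)={1,4,6,7}: Y {1,4,6,7}->{4,6,7}
Constraint 3 (U + V = W) on D(U)={1,2,6} D(V)={1,3,5,6,7,8} D(W)={2,3,4,5,6,8}: U {1,2,6}->{1,2}; V {1,3,5,6,7,8}->{1,3,5,6,7}
Constraint 4 (W + V = U) on D(W)={2,3,4,5,6,8} D(V)={1,3,5,6,7} D(U)={1,2}: W {2,3,4,5,6,8}->{}; V {1,3,5,6,7}->{}; U {1,2}->{}
So after all 4 constraints: D(Y) = {4,6,7}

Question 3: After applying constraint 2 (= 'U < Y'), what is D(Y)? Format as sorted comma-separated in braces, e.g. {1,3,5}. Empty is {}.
Answer: {4,6,7}

Derivation:
Constraint 1 (Y != V) on D(Y)={1,4,6,7} D(V)={1,3,5,6,7,8}: no change
Constraint 2 (U < Y) on D(U)={1,2,6} D(Y)={1,4,6,7}: Y {1,4,6,7}->{4,6,7}
So after constraint 2: D(Y) = {4,6,7}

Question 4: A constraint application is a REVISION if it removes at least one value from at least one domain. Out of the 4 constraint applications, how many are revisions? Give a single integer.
Answer: 3

Derivation:
Constraint 1 (Y != V) on D(Y)={1,4,6,7} D(V)={1,3,5,6,7,8}: no change => not a revision
Constraint 2 (U < Y) on D(U)={1,2,6} D(Y)={1,4,6,7}: Y {1,4,6,7}->{4,6,7} => REVISION
Constraint 3 (U + V = W) on D(U)={1,2,6} D(V)={1,3,5,6,7,8} D(W)={2,3,4,5,6,8}: U {1,2,6}->{1,2}; V {1,3,5,6,7,8}->{1,3,5,6,7} => REVISION
Constraint 4 (W + V = U) on D(W)={2,3,4,5,6,8} D(V)={1,3,5,6,7} D(U)={1,2}: W {2,3,4,5,6,8}->{}; V {1,3,5,6,7}->{}; U {1,2}->{} => REVISION
Total revisions = 3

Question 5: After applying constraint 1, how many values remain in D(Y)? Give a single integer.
Constraint 1 (Y != V) on D(Y)={1,4,6,7} D(V)={1,3,5,6,7,8}: no change
So after constraint 1: D(Y)={1,4,6,7}, size = 4

Answer: 4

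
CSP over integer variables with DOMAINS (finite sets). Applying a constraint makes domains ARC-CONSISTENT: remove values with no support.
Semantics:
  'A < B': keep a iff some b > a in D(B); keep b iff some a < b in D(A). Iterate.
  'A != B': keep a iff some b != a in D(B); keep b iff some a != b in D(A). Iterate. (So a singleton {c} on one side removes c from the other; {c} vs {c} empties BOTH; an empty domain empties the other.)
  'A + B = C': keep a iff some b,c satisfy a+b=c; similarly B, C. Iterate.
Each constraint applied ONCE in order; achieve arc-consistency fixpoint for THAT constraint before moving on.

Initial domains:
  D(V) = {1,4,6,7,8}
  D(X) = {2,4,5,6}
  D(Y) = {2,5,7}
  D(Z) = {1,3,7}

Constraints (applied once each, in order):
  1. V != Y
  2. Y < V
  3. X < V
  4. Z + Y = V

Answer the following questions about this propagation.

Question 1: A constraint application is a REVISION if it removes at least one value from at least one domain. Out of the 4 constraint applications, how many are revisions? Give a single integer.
Constraint 1 (V != Y) on D(V)={1,4,6,7,8} D(Y)={2,5,7}: no change => not a revision
Constraint 2 (Y < V) on D(Y)={2,5,7} D(V)={1,4,6,7,8}: V {1,4,6,7,8}->{4,6,7,8} => REVISION
Constraint 3 (X < V) on D(X)={2,4,5,6} D(V)={4,6,7,8}: no change => not a revision
Constraint 4 (Z + Y = V) on D(Z)={1,3,7} D(Y)={2,5,7} D(V)={4,6,7,8}: Z {1,3,7}->{1,3}; Y {2,5,7}->{5,7}; V {4,6,7,8}->{6,8} => REVISION
Total revisions = 2

Answer: 2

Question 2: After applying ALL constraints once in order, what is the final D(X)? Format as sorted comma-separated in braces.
Constraint 1 (V != Y) on D(V)={1,4,6,7,8} D(Y)={2,5,7}: no change
Constraint 2 (Y < V) on D(Y)={2,5,7} D(V)={1,4,6,7,8}: V {1,4,6,7,8}->{4,6,7,8}
Constraint 3 (X < V) on D(X)={2,4,5,6} D(V)={4,6,7,8}: no change
Constraint 4 (Z + Y = V) on D(Z)={1,3,7} D(Y)={2,5,7} D(V)={4,6,7,8}: Z {1,3,7}->{1,3}; Y {2,5,7}->{5,7}; V {4,6,7,8}->{6,8}
So after all 4 constraints: D(X) = {2,4,5,6}

Answer: {2,4,5,6}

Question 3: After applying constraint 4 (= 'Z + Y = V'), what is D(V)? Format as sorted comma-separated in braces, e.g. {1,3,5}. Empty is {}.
Answer: {6,8}

Derivation:
Constraint 1 (V != Y) on D(V)={1,4,6,7,8} D(Y)={2,5,7}: no change
Constraint 2 (Y < V) on D(Y)={2,5,7} D(V)={1,4,6,7,8}: V {1,4,6,7,8}->{4,6,7,8}
Constraint 3 (X < V) on D(X)={2,4,5,6} D(V)={4,6,7,8}: no change
Constraint 4 (Z + Y = V) on D(Z)={1,3,7} D(Y)={2,5,7} D(V)={4,6,7,8}: Z {1,3,7}->{1,3}; Y {2,5,7}->{5,7}; V {4,6,7,8}->{6,8}
So after constraint 4: D(V) = {6,8}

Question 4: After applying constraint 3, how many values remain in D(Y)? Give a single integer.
Answer: 3

Derivation:
Constraint 1 (V != Y) on D(V)={1,4,6,7,8} D(Y)={2,5,7}: no change
Constraint 2 (Y < V) on D(Y)={2,5,7} D(V)={1,4,6,7,8}: V {1,4,6,7,8}->{4,6,7,8}
Constraint 3 (X < V) on D(X)={2,4,5,6} D(V)={4,6,7,8}: no change
So after constraint 3: D(Y)={2,5,7}, size = 3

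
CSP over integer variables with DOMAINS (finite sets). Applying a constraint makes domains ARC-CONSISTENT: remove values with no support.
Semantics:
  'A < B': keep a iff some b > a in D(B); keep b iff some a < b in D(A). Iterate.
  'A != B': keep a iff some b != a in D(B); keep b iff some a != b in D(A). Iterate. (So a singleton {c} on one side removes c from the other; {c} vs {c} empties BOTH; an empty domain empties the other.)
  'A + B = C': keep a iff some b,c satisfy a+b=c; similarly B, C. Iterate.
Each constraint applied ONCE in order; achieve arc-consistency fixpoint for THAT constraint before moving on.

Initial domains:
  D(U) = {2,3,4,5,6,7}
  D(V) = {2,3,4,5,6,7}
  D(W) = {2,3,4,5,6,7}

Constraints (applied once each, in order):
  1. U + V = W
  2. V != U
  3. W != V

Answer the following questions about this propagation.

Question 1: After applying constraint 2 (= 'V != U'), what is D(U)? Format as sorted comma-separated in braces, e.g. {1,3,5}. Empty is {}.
Answer: {2,3,4,5}

Derivation:
Constraint 1 (U + V = W) on D(U)={2,3,4,5,6,7} D(V)={2,3,4,5,6,7} D(W)={2,3,4,5,6,7}: U {2,3,4,5,6,7}->{2,3,4,5}; V {2,3,4,5,6,7}->{2,3,4,5}; W {2,3,4,5,6,7}->{4,5,6,7}
Constraint 2 (V != U) on D(V)={2,3,4,5} D(U)={2,3,4,5}: no change
So after constraint 2: D(U) = {2,3,4,5}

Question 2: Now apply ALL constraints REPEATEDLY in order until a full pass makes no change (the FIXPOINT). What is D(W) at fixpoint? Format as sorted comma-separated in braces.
Answer: {4,5,6,7}

Derivation:
pass 0 (initial): D(W)={2,3,4,5,6,7}
pass 1: U {2,3,4,5,6,7}->{2,3,4,5}; V {2,3,4,5,6,7}->{2,3,4,5}; W {2,3,4,5,6,7}->{4,5,6,7}
pass 2: no change
Fixpoint after 2 passes: D(W) = {4,5,6,7}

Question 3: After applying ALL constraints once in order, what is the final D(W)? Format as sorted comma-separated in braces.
Answer: {4,5,6,7}

Derivation:
Constraint 1 (U + V = W) on D(U)={2,3,4,5,6,7} D(V)={2,3,4,5,6,7} D(W)={2,3,4,5,6,7}: U {2,3,4,5,6,7}->{2,3,4,5}; V {2,3,4,5,6,7}->{2,3,4,5}; W {2,3,4,5,6,7}->{4,5,6,7}
Constraint 2 (V != U) on D(V)={2,3,4,5} D(U)={2,3,4,5}: no change
Constraint 3 (W != V) on D(W)={4,5,6,7} D(V)={2,3,4,5}: no change
So after all 3 constraints: D(W) = {4,5,6,7}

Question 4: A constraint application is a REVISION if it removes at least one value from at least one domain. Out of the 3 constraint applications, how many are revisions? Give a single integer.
Answer: 1

Derivation:
Constraint 1 (U + V = W) on D(U)={2,3,4,5,6,7} D(V)={2,3,4,5,6,7} D(W)={2,3,4,5,6,7}: U {2,3,4,5,6,7}->{2,3,4,5}; V {2,3,4,5,6,7}->{2,3,4,5}; W {2,3,4,5,6,7}->{4,5,6,7} => REVISION
Constraint 2 (V != U) on D(V)={2,3,4,5} D(U)={2,3,4,5}: no change => not a revision
Constraint 3 (W != V) on D(W)={4,5,6,7} D(V)={2,3,4,5}: no change => not a revision
Total revisions = 1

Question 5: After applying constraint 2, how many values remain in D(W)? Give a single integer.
Answer: 4

Derivation:
Constraint 1 (U + V = W) on D(U)={2,3,4,5,6,7} D(V)={2,3,4,5,6,7} D(W)={2,3,4,5,6,7}: U {2,3,4,5,6,7}->{2,3,4,5}; V {2,3,4,5,6,7}->{2,3,4,5}; W {2,3,4,5,6,7}->{4,5,6,7}
Constraint 2 (V != U) on D(V)={2,3,4,5} D(U)={2,3,4,5}: no change
So after constraint 2: D(W)={4,5,6,7}, size = 4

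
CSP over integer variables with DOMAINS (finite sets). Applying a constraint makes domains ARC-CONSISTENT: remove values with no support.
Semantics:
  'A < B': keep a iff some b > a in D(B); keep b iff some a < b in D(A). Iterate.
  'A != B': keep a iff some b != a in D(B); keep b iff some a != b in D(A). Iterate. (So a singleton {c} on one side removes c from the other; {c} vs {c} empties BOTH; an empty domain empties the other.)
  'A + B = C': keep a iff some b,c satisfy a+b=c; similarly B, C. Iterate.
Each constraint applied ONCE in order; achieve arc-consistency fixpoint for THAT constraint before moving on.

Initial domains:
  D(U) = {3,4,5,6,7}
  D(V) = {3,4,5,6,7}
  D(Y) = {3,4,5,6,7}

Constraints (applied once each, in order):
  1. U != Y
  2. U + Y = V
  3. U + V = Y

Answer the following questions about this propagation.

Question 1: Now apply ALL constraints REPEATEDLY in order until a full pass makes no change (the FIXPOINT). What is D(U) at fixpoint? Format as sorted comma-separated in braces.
Answer: {}

Derivation:
pass 0 (initial): D(U)={3,4,5,6,7}
pass 1: U {3,4,5,6,7}->{}; V {3,4,5,6,7}->{}; Y {3,4,5,6,7}->{}
pass 2: no change
Fixpoint after 2 passes: D(U) = {}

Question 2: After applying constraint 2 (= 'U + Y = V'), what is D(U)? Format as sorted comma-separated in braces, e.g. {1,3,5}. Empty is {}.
Answer: {3,4}

Derivation:
Constraint 1 (U != Y) on D(U)={3,4,5,6,7} D(Y)={3,4,5,6,7}: no change
Constraint 2 (U + Y = V) on D(U)={3,4,5,6,7} D(Y)={3,4,5,6,7} D(V)={3,4,5,6,7}: U {3,4,5,6,7}->{3,4}; Y {3,4,5,6,7}->{3,4}; V {3,4,5,6,7}->{6,7}
So after constraint 2: D(U) = {3,4}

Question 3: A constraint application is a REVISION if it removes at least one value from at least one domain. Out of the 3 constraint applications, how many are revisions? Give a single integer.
Constraint 1 (U != Y) on D(U)={3,4,5,6,7} D(Y)={3,4,5,6,7}: no change => not a revision
Constraint 2 (U + Y = V) on D(U)={3,4,5,6,7} D(Y)={3,4,5,6,7} D(V)={3,4,5,6,7}: U {3,4,5,6,7}->{3,4}; Y {3,4,5,6,7}->{3,4}; V {3,4,5,6,7}->{6,7} => REVISION
Constraint 3 (U + V = Y) on D(U)={3,4} D(V)={6,7} D(Y)={3,4}: U {3,4}->{}; V {6,7}->{}; Y {3,4}->{} => REVISION
Total revisions = 2

Answer: 2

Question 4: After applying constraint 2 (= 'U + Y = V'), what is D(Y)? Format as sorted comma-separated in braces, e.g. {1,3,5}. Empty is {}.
Answer: {3,4}

Derivation:
Constraint 1 (U != Y) on D(U)={3,4,5,6,7} D(Y)={3,4,5,6,7}: no change
Constraint 2 (U + Y = V) on D(U)={3,4,5,6,7} D(Y)={3,4,5,6,7} D(V)={3,4,5,6,7}: U {3,4,5,6,7}->{3,4}; Y {3,4,5,6,7}->{3,4}; V {3,4,5,6,7}->{6,7}
So after constraint 2: D(Y) = {3,4}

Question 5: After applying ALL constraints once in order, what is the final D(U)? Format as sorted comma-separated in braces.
Constraint 1 (U != Y) on D(U)={3,4,5,6,7} D(Y)={3,4,5,6,7}: no change
Constraint 2 (U + Y = V) on D(U)={3,4,5,6,7} D(Y)={3,4,5,6,7} D(V)={3,4,5,6,7}: U {3,4,5,6,7}->{3,4}; Y {3,4,5,6,7}->{3,4}; V {3,4,5,6,7}->{6,7}
Constraint 3 (U + V = Y) on D(U)={3,4} D(V)={6,7} D(Y)={3,4}: U {3,4}->{}; V {6,7}->{}; Y {3,4}->{}
So after all 3 constraints: D(U) = {}

Answer: {}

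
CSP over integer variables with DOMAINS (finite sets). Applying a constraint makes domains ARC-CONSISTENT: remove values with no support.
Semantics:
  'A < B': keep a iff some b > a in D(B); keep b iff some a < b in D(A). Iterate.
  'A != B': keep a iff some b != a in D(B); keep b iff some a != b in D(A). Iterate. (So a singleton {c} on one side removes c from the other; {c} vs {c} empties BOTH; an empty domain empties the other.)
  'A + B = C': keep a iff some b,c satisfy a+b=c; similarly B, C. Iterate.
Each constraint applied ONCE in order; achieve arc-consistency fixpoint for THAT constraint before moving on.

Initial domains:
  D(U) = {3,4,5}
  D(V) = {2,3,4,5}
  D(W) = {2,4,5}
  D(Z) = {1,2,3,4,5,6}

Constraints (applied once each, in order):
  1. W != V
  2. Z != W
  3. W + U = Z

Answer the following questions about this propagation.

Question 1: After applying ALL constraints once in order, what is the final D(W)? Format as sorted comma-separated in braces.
Constraint 1 (W != V) on D(W)={2,4,5} D(V)={2,3,4,5}: no change
Constraint 2 (Z != W) on D(Z)={1,2,3,4,5,6} D(W)={2,4,5}: no change
Constraint 3 (W + U = Z) on D(W)={2,4,5} D(U)={3,4,5} D(Z)={1,2,3,4,5,6}: W {2,4,5}->{2}; U {3,4,5}->{3,4}; Z {1,2,3,4,5,6}->{5,6}
So after all 3 constraints: D(W) = {2}

Answer: {2}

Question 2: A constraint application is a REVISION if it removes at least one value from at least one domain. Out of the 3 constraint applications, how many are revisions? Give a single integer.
Constraint 1 (W != V) on D(W)={2,4,5} D(V)={2,3,4,5}: no change => not a revision
Constraint 2 (Z != W) on D(Z)={1,2,3,4,5,6} D(W)={2,4,5}: no change => not a revision
Constraint 3 (W + U = Z) on D(W)={2,4,5} D(U)={3,4,5} D(Z)={1,2,3,4,5,6}: W {2,4,5}->{2}; U {3,4,5}->{3,4}; Z {1,2,3,4,5,6}->{5,6} => REVISION
Total revisions = 1

Answer: 1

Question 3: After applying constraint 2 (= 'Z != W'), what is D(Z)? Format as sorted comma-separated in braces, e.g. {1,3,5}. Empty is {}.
Answer: {1,2,3,4,5,6}

Derivation:
Constraint 1 (W != V) on D(W)={2,4,5} D(V)={2,3,4,5}: no change
Constraint 2 (Z != W) on D(Z)={1,2,3,4,5,6} D(W)={2,4,5}: no change
So after constraint 2: D(Z) = {1,2,3,4,5,6}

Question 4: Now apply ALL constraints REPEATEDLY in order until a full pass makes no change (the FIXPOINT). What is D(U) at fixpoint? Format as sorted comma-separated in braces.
pass 0 (initial): D(U)={3,4,5}
pass 1: U {3,4,5}->{3,4}; W {2,4,5}->{2}; Z {1,2,3,4,5,6}->{5,6}
pass 2: V {2,3,4,5}->{3,4,5}
pass 3: no change
Fixpoint after 3 passes: D(U) = {3,4}

Answer: {3,4}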